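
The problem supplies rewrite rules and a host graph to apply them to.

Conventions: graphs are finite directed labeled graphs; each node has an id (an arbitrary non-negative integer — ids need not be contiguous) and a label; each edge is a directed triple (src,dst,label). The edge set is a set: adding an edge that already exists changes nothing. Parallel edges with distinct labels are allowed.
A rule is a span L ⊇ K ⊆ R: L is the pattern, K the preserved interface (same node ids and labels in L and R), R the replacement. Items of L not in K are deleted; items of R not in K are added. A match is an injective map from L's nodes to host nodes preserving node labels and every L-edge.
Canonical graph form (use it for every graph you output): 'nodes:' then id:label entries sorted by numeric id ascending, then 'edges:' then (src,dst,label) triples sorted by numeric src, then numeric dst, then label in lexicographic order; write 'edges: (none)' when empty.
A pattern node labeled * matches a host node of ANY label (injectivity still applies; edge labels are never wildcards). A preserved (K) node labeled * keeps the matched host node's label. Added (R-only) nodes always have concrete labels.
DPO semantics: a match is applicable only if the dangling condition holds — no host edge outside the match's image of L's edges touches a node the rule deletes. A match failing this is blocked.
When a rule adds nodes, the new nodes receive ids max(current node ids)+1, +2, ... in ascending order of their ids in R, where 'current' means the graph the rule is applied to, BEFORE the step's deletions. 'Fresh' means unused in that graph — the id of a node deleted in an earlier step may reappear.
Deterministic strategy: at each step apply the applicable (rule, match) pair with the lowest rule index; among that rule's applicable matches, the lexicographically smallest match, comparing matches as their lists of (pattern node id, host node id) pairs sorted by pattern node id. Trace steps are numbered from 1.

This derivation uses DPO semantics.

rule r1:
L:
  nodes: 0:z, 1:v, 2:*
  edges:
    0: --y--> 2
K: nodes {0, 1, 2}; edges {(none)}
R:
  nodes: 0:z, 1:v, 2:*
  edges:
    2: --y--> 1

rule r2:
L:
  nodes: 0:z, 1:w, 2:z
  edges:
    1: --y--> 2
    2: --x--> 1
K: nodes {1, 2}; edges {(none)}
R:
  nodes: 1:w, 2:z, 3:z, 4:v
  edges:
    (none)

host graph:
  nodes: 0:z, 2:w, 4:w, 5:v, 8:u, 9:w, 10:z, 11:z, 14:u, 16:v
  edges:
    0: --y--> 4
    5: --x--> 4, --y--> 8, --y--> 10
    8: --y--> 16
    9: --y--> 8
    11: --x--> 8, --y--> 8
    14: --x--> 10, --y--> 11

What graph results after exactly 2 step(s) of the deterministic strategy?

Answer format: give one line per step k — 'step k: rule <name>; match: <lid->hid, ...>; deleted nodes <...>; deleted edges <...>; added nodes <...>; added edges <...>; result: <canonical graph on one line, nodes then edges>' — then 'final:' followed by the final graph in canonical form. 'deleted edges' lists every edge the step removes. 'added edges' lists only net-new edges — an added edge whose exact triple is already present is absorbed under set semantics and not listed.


step 1: rule r1; match: 0->0, 1->5, 2->4; deleted nodes (none); deleted edges (0,4,y); added nodes (none); added edges (4,5,y); result: nodes: 0:z, 2:w, 4:w, 5:v, 8:u, 9:w, 10:z, 11:z, 14:u, 16:v edges: (4,5,y); (5,4,x); (5,8,y); (5,10,y); (8,16,y); (9,8,y); (11,8,x); (11,8,y); (14,10,x); (14,11,y)
step 2: rule r1; match: 0->11, 1->5, 2->8; deleted nodes (none); deleted edges (11,8,y); added nodes (none); added edges (8,5,y); result: nodes: 0:z, 2:w, 4:w, 5:v, 8:u, 9:w, 10:z, 11:z, 14:u, 16:v edges: (4,5,y); (5,4,x); (5,8,y); (5,10,y); (8,5,y); (8,16,y); (9,8,y); (11,8,x); (14,10,x); (14,11,y)
final:
nodes: 0:z, 2:w, 4:w, 5:v, 8:u, 9:w, 10:z, 11:z, 14:u, 16:v
edges: (4,5,y); (5,4,x); (5,8,y); (5,10,y); (8,5,y); (8,16,y); (9,8,y); (11,8,x); (14,10,x); (14,11,y)


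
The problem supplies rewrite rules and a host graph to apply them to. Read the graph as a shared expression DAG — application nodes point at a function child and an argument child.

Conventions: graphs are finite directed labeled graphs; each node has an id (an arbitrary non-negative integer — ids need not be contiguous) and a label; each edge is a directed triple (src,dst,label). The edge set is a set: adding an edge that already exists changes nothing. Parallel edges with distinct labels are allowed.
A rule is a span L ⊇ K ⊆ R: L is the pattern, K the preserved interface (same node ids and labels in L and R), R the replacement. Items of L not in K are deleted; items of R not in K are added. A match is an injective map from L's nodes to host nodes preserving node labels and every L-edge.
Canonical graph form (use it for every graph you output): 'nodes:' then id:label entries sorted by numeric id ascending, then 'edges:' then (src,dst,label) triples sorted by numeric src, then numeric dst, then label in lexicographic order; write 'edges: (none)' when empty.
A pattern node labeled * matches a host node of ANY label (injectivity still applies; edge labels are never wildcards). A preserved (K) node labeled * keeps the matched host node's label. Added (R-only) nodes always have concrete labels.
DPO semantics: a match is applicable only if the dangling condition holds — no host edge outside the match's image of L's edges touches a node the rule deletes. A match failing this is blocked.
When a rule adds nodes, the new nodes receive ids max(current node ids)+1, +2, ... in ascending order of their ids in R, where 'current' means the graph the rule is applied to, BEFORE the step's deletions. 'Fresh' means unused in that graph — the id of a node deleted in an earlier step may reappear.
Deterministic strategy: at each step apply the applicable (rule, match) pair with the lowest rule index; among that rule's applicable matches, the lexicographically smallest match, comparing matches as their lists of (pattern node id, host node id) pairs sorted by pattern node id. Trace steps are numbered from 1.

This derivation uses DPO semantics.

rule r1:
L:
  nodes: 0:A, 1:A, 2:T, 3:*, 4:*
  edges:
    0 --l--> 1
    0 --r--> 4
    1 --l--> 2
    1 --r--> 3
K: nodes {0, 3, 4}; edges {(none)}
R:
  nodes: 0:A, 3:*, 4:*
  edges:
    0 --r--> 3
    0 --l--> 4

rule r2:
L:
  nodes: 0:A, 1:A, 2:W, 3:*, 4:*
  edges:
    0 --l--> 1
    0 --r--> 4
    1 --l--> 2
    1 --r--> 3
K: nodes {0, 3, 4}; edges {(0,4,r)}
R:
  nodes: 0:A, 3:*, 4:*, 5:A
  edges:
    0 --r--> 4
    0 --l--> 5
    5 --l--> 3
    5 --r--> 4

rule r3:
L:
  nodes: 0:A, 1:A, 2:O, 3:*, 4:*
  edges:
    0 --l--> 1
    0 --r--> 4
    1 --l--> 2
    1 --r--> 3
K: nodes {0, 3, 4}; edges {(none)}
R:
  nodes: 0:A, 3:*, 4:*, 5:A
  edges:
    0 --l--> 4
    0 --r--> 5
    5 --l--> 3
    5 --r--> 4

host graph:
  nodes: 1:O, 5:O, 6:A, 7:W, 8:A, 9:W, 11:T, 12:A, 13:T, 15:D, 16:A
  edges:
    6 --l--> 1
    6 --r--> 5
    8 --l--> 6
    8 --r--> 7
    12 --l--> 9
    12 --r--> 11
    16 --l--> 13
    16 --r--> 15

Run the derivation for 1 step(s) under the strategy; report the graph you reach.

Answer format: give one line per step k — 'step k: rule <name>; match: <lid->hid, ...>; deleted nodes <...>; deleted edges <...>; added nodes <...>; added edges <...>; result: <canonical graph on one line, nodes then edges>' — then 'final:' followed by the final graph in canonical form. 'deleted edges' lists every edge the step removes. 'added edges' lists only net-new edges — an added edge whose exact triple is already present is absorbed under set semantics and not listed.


step 1: rule r3; match: 0->8, 1->6, 2->1, 3->5, 4->7; deleted nodes 1, 6; deleted edges (6,1,l); (6,5,r); (8,6,l); (8,7,r); added nodes 17; added edges (8,7,l); (8,17,r); (17,5,l); (17,7,r); result: nodes: 5:O, 7:W, 8:A, 9:W, 11:T, 12:A, 13:T, 15:D, 16:A, 17:A edges: (8,7,l); (8,17,r); (12,9,l); (12,11,r); (16,13,l); (16,15,r); (17,5,l); (17,7,r)
final:
nodes: 5:O, 7:W, 8:A, 9:W, 11:T, 12:A, 13:T, 15:D, 16:A, 17:A
edges: (8,7,l); (8,17,r); (12,9,l); (12,11,r); (16,13,l); (16,15,r); (17,5,l); (17,7,r)


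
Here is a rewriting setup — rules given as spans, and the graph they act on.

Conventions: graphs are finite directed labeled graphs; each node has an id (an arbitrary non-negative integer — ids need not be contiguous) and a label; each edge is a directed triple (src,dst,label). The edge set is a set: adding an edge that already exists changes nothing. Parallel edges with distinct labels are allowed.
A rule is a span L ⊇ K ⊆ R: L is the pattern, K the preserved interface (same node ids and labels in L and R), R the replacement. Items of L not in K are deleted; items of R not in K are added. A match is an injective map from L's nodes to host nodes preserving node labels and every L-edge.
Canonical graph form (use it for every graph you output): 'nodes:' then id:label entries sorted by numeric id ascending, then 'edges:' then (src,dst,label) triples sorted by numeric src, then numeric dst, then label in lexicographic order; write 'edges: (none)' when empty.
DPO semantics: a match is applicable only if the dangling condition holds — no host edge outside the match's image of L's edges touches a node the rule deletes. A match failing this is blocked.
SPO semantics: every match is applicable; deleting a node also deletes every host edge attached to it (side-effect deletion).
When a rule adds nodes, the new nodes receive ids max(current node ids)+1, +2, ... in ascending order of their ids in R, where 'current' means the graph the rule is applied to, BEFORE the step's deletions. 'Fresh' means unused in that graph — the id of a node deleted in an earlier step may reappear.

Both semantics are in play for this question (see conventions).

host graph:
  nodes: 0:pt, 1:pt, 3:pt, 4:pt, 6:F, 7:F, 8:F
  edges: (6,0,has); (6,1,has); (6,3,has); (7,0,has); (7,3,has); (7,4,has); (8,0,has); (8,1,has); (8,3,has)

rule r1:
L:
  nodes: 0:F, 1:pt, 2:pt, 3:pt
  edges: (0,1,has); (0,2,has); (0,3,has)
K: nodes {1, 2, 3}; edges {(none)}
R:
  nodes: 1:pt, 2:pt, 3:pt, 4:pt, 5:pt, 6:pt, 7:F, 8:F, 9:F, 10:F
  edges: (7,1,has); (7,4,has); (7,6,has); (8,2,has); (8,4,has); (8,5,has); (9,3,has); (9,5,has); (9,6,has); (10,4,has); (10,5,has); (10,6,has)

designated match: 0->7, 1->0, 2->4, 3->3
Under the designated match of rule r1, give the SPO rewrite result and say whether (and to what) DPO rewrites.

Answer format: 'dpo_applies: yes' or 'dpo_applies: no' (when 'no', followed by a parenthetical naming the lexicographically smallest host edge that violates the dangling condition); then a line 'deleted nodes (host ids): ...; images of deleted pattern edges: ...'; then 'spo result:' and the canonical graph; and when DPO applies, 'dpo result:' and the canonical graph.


dpo_applies: yes
deleted nodes (host ids): 7; images of deleted pattern edges: (7,0,has); (7,3,has); (7,4,has)
spo result:
nodes: 0:pt, 1:pt, 3:pt, 4:pt, 6:F, 8:F, 9:pt, 10:pt, 11:pt, 12:F, 13:F, 14:F, 15:F
edges: (6,0,has); (6,1,has); (6,3,has); (8,0,has); (8,1,has); (8,3,has); (12,0,has); (12,9,has); (12,11,has); (13,4,has); (13,9,has); (13,10,has); (14,3,has); (14,10,has); (14,11,has); (15,9,has); (15,10,has); (15,11,has)
dpo result:
nodes: 0:pt, 1:pt, 3:pt, 4:pt, 6:F, 8:F, 9:pt, 10:pt, 11:pt, 12:F, 13:F, 14:F, 15:F
edges: (6,0,has); (6,1,has); (6,3,has); (8,0,has); (8,1,has); (8,3,has); (12,0,has); (12,9,has); (12,11,has); (13,4,has); (13,9,has); (13,10,has); (14,3,has); (14,10,has); (14,11,has); (15,9,has); (15,10,has); (15,11,has)


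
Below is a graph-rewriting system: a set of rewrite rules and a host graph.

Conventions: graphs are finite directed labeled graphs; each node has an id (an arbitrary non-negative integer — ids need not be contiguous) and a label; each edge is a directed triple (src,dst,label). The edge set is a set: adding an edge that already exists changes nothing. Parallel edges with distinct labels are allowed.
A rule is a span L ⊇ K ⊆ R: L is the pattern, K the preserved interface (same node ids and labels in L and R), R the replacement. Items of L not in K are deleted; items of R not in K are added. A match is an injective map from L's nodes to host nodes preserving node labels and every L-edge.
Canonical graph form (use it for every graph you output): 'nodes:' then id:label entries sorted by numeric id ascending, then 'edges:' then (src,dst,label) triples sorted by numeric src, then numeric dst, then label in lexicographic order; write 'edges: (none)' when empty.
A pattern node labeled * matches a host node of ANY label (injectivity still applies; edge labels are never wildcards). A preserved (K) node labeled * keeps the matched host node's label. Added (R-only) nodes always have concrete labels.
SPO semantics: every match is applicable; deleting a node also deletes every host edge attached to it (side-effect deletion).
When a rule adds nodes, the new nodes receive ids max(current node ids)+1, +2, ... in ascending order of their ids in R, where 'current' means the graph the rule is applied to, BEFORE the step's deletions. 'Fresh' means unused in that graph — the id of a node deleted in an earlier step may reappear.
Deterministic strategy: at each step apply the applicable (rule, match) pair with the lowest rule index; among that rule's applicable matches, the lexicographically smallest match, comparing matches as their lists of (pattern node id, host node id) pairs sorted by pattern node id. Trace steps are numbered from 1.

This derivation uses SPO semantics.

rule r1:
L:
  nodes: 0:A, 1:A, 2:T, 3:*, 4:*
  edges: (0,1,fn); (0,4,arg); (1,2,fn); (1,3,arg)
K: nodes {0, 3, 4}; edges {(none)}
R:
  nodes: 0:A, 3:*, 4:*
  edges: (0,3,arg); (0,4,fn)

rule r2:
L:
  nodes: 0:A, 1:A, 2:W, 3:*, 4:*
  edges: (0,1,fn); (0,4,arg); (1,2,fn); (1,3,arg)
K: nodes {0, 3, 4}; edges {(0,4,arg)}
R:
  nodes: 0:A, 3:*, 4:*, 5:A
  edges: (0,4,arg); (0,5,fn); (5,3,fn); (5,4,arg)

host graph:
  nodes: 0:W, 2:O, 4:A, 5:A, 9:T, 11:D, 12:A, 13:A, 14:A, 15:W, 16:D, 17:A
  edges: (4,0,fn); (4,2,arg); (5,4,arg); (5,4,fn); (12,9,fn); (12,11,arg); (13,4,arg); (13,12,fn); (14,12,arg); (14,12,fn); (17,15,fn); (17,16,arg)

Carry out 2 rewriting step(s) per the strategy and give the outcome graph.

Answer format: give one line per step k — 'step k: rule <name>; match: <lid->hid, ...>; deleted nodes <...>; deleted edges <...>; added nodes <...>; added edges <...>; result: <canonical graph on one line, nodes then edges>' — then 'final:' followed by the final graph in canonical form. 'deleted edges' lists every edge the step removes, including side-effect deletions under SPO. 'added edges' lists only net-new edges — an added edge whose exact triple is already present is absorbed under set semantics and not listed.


step 1: rule r1; match: 0->13, 1->12, 2->9, 3->11, 4->4; deleted nodes 9, 12; deleted edges (12,9,fn); (12,11,arg); (13,4,arg); (13,12,fn); (14,12,arg); (14,12,fn); added nodes (none); added edges (13,4,fn); (13,11,arg); result: nodes: 0:W, 2:O, 4:A, 5:A, 11:D, 13:A, 14:A, 15:W, 16:D, 17:A edges: (4,0,fn); (4,2,arg); (5,4,arg); (5,4,fn); (13,4,fn); (13,11,arg); (17,15,fn); (17,16,arg)
step 2: rule r2; match: 0->13, 1->4, 2->0, 3->2, 4->11; deleted nodes 0, 4; deleted edges (4,0,fn); (4,2,arg); (5,4,arg); (5,4,fn); (13,4,fn); added nodes 18; added edges (13,18,fn); (18,2,fn); (18,11,arg); result: nodes: 2:O, 5:A, 11:D, 13:A, 14:A, 15:W, 16:D, 17:A, 18:A edges: (13,11,arg); (13,18,fn); (17,15,fn); (17,16,arg); (18,2,fn); (18,11,arg)
final:
nodes: 2:O, 5:A, 11:D, 13:A, 14:A, 15:W, 16:D, 17:A, 18:A
edges: (13,11,arg); (13,18,fn); (17,15,fn); (17,16,arg); (18,2,fn); (18,11,arg)


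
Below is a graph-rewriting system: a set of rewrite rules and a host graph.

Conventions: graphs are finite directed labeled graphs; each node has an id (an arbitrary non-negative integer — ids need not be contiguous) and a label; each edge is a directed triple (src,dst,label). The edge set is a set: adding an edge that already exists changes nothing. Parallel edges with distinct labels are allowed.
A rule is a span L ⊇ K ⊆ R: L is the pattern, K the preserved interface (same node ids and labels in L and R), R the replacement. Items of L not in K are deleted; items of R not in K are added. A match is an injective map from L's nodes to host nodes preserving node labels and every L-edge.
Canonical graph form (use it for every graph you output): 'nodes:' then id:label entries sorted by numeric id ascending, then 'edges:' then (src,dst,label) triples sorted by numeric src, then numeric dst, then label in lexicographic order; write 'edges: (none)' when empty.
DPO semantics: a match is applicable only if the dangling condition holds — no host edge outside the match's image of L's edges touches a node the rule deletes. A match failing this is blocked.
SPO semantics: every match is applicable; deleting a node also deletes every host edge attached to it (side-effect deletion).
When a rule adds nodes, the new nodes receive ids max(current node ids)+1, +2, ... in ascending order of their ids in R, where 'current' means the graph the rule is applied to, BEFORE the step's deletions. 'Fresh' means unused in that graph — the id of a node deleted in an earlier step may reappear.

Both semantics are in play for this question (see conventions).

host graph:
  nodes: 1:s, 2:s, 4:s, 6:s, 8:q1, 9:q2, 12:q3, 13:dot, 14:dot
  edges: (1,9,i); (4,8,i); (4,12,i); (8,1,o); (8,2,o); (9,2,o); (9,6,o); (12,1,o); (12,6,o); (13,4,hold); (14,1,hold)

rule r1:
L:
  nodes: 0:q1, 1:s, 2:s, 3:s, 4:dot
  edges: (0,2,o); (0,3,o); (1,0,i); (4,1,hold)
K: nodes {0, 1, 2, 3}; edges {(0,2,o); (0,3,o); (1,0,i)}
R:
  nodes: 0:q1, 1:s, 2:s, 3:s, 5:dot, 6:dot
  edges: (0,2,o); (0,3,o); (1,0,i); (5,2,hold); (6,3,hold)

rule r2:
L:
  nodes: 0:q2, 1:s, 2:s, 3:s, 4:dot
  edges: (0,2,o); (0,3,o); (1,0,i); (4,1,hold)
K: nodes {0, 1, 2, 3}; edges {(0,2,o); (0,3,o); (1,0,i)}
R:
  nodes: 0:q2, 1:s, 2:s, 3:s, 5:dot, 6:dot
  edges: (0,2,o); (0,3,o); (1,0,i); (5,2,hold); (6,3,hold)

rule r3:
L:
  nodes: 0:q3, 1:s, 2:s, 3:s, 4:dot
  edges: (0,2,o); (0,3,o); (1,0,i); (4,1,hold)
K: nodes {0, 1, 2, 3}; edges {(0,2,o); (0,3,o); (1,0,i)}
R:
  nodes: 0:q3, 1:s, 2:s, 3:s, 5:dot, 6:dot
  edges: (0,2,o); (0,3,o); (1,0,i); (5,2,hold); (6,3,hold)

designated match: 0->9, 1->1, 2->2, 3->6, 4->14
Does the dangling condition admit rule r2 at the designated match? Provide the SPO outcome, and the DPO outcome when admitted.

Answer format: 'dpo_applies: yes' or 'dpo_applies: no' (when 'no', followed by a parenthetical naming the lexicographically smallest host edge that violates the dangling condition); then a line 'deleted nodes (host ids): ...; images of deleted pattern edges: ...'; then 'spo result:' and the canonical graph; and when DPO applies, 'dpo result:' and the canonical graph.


dpo_applies: yes
deleted nodes (host ids): 14; images of deleted pattern edges: (14,1,hold)
spo result:
nodes: 1:s, 2:s, 4:s, 6:s, 8:q1, 9:q2, 12:q3, 13:dot, 15:dot, 16:dot
edges: (1,9,i); (4,8,i); (4,12,i); (8,1,o); (8,2,o); (9,2,o); (9,6,o); (12,1,o); (12,6,o); (13,4,hold); (15,2,hold); (16,6,hold)
dpo result:
nodes: 1:s, 2:s, 4:s, 6:s, 8:q1, 9:q2, 12:q3, 13:dot, 15:dot, 16:dot
edges: (1,9,i); (4,8,i); (4,12,i); (8,1,o); (8,2,o); (9,2,o); (9,6,o); (12,1,o); (12,6,o); (13,4,hold); (15,2,hold); (16,6,hold)


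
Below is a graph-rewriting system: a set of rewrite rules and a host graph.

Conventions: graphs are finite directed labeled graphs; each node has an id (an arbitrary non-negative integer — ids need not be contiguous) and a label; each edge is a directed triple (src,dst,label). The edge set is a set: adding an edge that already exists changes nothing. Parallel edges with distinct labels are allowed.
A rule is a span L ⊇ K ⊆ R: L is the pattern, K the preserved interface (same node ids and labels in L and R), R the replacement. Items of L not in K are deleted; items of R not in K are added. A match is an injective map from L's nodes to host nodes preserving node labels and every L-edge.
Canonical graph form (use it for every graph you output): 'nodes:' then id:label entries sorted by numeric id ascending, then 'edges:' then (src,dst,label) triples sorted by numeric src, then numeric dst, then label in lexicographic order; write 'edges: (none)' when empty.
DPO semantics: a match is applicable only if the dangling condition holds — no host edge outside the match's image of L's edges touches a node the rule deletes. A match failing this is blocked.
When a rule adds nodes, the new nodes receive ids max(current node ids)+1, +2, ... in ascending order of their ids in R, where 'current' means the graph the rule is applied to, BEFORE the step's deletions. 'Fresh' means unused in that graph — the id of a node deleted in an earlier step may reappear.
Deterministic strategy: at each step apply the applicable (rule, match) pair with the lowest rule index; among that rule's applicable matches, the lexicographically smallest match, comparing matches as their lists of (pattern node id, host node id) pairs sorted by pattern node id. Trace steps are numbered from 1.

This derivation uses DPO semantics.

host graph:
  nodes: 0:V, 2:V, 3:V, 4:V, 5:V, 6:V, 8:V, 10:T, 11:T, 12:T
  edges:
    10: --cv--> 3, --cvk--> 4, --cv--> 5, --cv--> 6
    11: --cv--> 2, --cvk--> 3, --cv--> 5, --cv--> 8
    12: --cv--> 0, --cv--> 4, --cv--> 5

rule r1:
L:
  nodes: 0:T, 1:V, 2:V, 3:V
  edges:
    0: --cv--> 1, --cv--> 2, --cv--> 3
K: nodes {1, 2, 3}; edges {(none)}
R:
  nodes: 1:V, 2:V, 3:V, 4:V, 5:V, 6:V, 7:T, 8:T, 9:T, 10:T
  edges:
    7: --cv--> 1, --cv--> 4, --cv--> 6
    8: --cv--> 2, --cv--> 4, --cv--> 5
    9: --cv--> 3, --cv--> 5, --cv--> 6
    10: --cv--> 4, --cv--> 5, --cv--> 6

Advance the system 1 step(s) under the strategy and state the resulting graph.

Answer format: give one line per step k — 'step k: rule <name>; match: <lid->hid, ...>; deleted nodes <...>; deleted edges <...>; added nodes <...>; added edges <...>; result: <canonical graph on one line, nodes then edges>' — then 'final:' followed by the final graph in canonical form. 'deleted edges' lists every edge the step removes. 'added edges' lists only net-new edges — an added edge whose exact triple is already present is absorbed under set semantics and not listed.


step 1: rule r1; match: 0->12, 1->0, 2->4, 3->5; deleted nodes 12; deleted edges (12,0,cv); (12,4,cv); (12,5,cv); added nodes 13, 14, 15, 16, 17, 18, 19; added edges (16,0,cv); (16,13,cv); (16,15,cv); (17,4,cv); (17,13,cv); (17,14,cv); (18,5,cv); (18,14,cv); (18,15,cv); (19,13,cv); (19,14,cv); (19,15,cv); result: nodes: 0:V, 2:V, 3:V, 4:V, 5:V, 6:V, 8:V, 10:T, 11:T, 13:V, 14:V, 15:V, 16:T, 17:T, 18:T, 19:T edges: (10,3,cv); (10,4,cvk); (10,5,cv); (10,6,cv); (11,2,cv); (11,3,cvk); (11,5,cv); (11,8,cv); (16,0,cv); (16,13,cv); (16,15,cv); (17,4,cv); (17,13,cv); (17,14,cv); (18,5,cv); (18,14,cv); (18,15,cv); (19,13,cv); (19,14,cv); (19,15,cv)
final:
nodes: 0:V, 2:V, 3:V, 4:V, 5:V, 6:V, 8:V, 10:T, 11:T, 13:V, 14:V, 15:V, 16:T, 17:T, 18:T, 19:T
edges: (10,3,cv); (10,4,cvk); (10,5,cv); (10,6,cv); (11,2,cv); (11,3,cvk); (11,5,cv); (11,8,cv); (16,0,cv); (16,13,cv); (16,15,cv); (17,4,cv); (17,13,cv); (17,14,cv); (18,5,cv); (18,14,cv); (18,15,cv); (19,13,cv); (19,14,cv); (19,15,cv)


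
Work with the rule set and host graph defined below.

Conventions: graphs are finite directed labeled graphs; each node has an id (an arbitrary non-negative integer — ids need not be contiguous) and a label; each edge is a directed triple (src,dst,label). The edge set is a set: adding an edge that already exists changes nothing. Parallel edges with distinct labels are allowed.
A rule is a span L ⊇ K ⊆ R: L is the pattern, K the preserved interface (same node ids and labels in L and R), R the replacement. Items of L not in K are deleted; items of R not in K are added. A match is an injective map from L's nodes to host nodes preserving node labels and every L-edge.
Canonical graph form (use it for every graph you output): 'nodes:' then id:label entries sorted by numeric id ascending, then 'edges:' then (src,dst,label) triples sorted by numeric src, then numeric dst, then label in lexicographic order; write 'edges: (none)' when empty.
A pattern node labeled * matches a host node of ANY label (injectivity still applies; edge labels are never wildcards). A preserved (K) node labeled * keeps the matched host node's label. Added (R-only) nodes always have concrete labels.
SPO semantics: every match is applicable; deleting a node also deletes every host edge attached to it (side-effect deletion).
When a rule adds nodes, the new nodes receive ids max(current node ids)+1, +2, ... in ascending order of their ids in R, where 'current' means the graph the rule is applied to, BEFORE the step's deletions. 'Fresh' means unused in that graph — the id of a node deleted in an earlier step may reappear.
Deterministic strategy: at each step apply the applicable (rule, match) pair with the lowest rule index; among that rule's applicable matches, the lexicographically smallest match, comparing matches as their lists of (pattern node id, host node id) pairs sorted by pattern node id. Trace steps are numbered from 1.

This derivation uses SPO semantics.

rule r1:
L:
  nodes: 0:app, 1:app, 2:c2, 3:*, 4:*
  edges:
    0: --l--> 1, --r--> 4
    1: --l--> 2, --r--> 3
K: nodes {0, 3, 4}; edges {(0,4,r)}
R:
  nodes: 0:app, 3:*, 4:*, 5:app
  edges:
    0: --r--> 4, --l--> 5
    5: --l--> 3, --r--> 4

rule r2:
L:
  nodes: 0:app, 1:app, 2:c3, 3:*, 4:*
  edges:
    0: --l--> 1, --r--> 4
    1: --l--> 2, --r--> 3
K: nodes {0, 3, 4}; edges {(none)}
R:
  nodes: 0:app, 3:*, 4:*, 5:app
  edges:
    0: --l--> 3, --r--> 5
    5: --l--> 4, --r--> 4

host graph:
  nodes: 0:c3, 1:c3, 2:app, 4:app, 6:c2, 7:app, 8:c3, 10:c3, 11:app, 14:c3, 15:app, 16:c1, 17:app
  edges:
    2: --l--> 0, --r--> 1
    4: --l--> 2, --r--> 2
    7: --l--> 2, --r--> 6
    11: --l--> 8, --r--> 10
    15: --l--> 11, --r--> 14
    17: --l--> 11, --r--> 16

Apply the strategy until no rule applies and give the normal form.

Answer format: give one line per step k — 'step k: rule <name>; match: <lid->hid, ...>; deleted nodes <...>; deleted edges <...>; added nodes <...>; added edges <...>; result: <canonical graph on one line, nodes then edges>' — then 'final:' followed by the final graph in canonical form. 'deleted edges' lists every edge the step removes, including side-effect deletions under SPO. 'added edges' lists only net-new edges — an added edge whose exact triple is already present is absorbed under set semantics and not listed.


step 1: rule r2; match: 0->7, 1->2, 2->0, 3->1, 4->6; deleted nodes 0, 2; deleted edges (2,0,l); (2,1,r); (4,2,l); (4,2,r); (7,2,l); (7,6,r); added nodes 18; added edges (7,1,l); (7,18,r); (18,6,l); (18,6,r); result: nodes: 1:c3, 4:app, 6:c2, 7:app, 8:c3, 10:c3, 11:app, 14:c3, 15:app, 16:c1, 17:app, 18:app edges: (7,1,l); (7,18,r); (11,8,l); (11,10,r); (15,11,l); (15,14,r); (17,11,l); (17,16,r); (18,6,l); (18,6,r)
step 2: rule r2; match: 0->15, 1->11, 2->8, 3->10, 4->14; deleted nodes 8, 11; deleted edges (11,8,l); (11,10,r); (15,11,l); (15,14,r); (17,11,l); added nodes 19; added edges (15,10,l); (15,19,r); (19,14,l); (19,14,r); result: nodes: 1:c3, 4:app, 6:c2, 7:app, 10:c3, 14:c3, 15:app, 16:c1, 17:app, 18:app, 19:app edges: (7,1,l); (7,18,r); (15,10,l); (15,19,r); (17,16,r); (18,6,l); (18,6,r); (19,14,l); (19,14,r)
final:
nodes: 1:c3, 4:app, 6:c2, 7:app, 10:c3, 14:c3, 15:app, 16:c1, 17:app, 18:app, 19:app
edges: (7,1,l); (7,18,r); (15,10,l); (15,19,r); (17,16,r); (18,6,l); (18,6,r); (19,14,l); (19,14,r)


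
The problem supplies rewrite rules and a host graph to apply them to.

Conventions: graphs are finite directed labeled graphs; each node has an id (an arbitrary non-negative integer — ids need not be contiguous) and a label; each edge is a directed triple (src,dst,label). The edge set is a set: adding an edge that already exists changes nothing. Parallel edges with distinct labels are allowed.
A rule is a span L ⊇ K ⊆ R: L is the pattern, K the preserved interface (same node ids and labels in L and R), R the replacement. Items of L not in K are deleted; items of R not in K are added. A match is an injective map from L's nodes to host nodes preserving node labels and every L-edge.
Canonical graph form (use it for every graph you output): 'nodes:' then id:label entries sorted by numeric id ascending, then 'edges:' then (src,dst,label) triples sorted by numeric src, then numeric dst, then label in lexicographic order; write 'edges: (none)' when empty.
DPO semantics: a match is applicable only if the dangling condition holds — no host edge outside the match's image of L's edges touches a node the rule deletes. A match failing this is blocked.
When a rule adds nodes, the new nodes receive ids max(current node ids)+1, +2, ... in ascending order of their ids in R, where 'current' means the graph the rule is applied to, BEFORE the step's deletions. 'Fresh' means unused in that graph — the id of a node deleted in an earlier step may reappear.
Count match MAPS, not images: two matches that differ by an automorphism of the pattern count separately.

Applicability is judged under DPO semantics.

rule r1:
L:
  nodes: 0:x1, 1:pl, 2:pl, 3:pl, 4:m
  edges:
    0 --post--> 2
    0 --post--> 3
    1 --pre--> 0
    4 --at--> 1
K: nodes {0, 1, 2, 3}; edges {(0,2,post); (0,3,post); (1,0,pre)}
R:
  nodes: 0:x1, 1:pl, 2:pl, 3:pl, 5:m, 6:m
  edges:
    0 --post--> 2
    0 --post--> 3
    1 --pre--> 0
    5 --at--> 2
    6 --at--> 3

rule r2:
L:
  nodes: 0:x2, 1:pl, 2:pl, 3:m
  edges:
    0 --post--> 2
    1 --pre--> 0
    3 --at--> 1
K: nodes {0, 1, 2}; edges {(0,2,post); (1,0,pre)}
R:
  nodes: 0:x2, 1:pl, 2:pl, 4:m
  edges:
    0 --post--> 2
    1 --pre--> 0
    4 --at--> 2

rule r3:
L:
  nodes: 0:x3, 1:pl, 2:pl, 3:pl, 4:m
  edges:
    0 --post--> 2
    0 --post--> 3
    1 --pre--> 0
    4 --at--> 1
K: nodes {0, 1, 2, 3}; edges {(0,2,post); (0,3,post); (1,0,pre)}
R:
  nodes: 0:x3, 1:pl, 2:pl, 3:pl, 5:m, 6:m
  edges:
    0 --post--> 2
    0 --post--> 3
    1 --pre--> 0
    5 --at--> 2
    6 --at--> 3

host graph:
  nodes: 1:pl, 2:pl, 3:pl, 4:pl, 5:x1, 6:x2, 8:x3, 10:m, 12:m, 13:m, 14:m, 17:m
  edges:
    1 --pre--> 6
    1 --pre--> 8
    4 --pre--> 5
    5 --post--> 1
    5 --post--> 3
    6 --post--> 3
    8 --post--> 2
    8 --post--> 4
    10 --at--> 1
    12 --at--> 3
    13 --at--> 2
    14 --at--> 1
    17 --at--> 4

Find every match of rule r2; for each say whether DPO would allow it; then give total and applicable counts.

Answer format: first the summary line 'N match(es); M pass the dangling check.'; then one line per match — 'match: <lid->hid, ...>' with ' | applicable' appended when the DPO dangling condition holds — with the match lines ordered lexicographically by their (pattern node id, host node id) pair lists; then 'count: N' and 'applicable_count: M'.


2 match(es); 2 pass the dangling check.
match: 0->6, 1->1, 2->3, 3->10 | applicable
match: 0->6, 1->1, 2->3, 3->14 | applicable
count: 2
applicable_count: 2


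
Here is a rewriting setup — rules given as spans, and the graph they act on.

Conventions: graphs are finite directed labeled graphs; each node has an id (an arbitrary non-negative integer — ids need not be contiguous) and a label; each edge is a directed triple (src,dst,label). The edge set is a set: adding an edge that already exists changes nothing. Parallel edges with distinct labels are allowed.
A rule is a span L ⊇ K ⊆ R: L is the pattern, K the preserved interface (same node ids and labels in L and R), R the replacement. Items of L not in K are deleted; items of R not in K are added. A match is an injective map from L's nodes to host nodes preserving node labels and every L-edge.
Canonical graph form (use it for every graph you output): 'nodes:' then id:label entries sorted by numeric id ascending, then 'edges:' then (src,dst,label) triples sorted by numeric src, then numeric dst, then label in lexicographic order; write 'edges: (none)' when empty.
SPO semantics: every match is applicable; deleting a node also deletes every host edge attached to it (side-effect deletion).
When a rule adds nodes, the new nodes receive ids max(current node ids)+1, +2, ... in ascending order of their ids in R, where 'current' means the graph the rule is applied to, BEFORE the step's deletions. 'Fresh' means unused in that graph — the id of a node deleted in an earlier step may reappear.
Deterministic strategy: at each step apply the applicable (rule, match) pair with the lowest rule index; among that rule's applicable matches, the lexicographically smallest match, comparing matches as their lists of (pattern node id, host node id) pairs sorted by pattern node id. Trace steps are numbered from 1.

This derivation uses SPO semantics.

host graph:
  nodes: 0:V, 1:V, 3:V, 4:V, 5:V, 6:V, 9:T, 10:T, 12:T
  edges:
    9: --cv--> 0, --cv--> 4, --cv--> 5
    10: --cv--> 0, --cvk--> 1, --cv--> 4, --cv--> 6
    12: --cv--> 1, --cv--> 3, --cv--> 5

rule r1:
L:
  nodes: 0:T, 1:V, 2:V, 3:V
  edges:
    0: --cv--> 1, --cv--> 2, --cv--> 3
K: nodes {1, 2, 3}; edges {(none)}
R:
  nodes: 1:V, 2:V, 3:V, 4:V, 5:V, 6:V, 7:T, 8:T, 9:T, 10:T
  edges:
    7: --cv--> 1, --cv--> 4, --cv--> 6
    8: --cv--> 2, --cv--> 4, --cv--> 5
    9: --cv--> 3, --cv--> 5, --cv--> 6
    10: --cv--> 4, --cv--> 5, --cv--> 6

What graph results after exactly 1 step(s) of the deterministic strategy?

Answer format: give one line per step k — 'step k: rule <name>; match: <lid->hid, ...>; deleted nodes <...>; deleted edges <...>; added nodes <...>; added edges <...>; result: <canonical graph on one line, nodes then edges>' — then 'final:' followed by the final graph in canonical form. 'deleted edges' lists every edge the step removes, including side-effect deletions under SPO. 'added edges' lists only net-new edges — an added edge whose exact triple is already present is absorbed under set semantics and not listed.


step 1: rule r1; match: 0->9, 1->0, 2->4, 3->5; deleted nodes 9; deleted edges (9,0,cv); (9,4,cv); (9,5,cv); added nodes 13, 14, 15, 16, 17, 18, 19; added edges (16,0,cv); (16,13,cv); (16,15,cv); (17,4,cv); (17,13,cv); (17,14,cv); (18,5,cv); (18,14,cv); (18,15,cv); (19,13,cv); (19,14,cv); (19,15,cv); result: nodes: 0:V, 1:V, 3:V, 4:V, 5:V, 6:V, 10:T, 12:T, 13:V, 14:V, 15:V, 16:T, 17:T, 18:T, 19:T edges: (10,0,cv); (10,1,cvk); (10,4,cv); (10,6,cv); (12,1,cv); (12,3,cv); (12,5,cv); (16,0,cv); (16,13,cv); (16,15,cv); (17,4,cv); (17,13,cv); (17,14,cv); (18,5,cv); (18,14,cv); (18,15,cv); (19,13,cv); (19,14,cv); (19,15,cv)
final:
nodes: 0:V, 1:V, 3:V, 4:V, 5:V, 6:V, 10:T, 12:T, 13:V, 14:V, 15:V, 16:T, 17:T, 18:T, 19:T
edges: (10,0,cv); (10,1,cvk); (10,4,cv); (10,6,cv); (12,1,cv); (12,3,cv); (12,5,cv); (16,0,cv); (16,13,cv); (16,15,cv); (17,4,cv); (17,13,cv); (17,14,cv); (18,5,cv); (18,14,cv); (18,15,cv); (19,13,cv); (19,14,cv); (19,15,cv)


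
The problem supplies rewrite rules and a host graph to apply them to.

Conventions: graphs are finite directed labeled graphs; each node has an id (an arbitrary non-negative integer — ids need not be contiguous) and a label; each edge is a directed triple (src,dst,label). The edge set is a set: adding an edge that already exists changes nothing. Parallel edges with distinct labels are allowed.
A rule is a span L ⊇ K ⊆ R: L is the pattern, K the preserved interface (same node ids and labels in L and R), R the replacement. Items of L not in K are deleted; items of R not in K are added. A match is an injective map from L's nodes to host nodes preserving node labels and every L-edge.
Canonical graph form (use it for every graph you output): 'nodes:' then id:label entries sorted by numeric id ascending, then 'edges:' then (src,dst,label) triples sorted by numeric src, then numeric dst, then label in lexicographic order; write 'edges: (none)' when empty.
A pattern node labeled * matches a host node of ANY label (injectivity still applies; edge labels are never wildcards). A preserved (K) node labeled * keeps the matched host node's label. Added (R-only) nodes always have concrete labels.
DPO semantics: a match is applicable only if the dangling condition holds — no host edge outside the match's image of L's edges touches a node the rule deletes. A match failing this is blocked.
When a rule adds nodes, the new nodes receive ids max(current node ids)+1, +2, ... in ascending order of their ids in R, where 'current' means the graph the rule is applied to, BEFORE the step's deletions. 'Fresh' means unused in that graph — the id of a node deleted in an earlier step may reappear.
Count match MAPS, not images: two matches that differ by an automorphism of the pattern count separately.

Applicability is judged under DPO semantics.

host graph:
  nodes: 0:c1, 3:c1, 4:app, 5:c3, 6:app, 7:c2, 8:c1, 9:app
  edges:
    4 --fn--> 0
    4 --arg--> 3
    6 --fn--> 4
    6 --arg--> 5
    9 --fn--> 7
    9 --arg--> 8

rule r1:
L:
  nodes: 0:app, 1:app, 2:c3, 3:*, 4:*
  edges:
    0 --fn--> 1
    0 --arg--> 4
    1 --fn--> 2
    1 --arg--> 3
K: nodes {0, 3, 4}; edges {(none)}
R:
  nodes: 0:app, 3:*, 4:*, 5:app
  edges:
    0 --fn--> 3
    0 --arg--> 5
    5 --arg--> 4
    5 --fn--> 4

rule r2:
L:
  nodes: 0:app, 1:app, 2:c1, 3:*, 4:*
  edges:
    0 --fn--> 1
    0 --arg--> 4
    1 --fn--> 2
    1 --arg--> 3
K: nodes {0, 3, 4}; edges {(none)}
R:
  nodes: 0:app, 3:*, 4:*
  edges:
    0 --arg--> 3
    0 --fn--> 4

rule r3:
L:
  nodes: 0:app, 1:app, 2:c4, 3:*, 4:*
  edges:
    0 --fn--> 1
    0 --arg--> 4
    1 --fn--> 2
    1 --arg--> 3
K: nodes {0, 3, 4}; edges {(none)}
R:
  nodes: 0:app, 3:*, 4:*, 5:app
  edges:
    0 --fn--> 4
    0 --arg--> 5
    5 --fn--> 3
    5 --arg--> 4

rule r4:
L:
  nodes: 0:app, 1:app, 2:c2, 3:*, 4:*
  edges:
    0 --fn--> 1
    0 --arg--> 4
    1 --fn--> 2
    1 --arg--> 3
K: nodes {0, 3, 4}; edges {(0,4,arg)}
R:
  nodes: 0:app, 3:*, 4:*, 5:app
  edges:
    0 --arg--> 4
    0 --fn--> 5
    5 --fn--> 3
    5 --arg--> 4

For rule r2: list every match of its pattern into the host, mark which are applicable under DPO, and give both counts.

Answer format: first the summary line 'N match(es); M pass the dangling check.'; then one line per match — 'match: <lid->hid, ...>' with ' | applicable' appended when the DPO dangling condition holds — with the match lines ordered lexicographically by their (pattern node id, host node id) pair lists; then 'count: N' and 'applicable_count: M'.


1 match(es); 1 pass the dangling check.
match: 0->6, 1->4, 2->0, 3->3, 4->5 | applicable
count: 1
applicable_count: 1


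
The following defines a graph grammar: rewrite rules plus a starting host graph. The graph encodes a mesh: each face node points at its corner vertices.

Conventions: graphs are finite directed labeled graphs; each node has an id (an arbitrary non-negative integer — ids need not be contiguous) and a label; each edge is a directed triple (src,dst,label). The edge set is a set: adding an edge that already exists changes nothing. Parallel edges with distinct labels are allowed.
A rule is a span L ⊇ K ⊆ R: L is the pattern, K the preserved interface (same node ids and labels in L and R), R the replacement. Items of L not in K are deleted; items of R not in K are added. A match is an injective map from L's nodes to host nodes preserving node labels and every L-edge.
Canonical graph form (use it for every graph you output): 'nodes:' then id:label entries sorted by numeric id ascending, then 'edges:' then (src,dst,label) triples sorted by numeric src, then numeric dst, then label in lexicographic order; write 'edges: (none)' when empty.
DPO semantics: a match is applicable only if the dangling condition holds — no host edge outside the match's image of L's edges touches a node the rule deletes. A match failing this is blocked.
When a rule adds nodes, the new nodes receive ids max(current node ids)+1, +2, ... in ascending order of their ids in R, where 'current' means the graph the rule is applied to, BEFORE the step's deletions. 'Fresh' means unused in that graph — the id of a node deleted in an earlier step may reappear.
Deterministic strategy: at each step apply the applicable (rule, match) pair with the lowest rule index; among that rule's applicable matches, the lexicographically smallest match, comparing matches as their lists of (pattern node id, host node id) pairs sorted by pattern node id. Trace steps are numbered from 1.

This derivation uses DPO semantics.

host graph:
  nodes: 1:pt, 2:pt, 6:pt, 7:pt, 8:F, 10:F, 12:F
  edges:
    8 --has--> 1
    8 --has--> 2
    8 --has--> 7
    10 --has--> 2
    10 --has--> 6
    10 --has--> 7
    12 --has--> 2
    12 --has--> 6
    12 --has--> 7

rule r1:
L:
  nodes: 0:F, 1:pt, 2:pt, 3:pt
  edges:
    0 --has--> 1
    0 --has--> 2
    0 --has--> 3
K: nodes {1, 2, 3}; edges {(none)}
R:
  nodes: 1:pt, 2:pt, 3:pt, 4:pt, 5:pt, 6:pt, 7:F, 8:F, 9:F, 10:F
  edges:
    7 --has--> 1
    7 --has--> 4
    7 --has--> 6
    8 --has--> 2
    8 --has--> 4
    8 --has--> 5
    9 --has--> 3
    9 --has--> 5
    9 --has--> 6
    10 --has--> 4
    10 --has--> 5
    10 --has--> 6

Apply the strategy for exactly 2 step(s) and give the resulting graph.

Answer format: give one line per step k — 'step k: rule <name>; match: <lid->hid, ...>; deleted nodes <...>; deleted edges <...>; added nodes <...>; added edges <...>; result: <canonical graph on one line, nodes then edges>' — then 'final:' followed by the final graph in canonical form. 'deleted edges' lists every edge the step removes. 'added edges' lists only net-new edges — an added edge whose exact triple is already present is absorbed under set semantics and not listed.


step 1: rule r1; match: 0->8, 1->1, 2->2, 3->7; deleted nodes 8; deleted edges (8,1,has); (8,2,has); (8,7,has); added nodes 13, 14, 15, 16, 17, 18, 19; added edges (16,1,has); (16,13,has); (16,15,has); (17,2,has); (17,13,has); (17,14,has); (18,7,has); (18,14,has); (18,15,has); (19,13,has); (19,14,has); (19,15,has); result: nodes: 1:pt, 2:pt, 6:pt, 7:pt, 10:F, 12:F, 13:pt, 14:pt, 15:pt, 16:F, 17:F, 18:F, 19:F edges: (10,2,has); (10,6,has); (10,7,has); (12,2,has); (12,6,has); (12,7,has); (16,1,has); (16,13,has); (16,15,has); (17,2,has); (17,13,has); (17,14,has); (18,7,has); (18,14,has); (18,15,has); (19,13,has); (19,14,has); (19,15,has)
step 2: rule r1; match: 0->10, 1->2, 2->6, 3->7; deleted nodes 10; deleted edges (10,2,has); (10,6,has); (10,7,has); added nodes 20, 21, 22, 23, 24, 25, 26; added edges (23,2,has); (23,20,has); (23,22,has); (24,6,has); (24,20,has); (24,21,has); (25,7,has); (25,21,has); (25,22,has); (26,20,has); (26,21,has); (26,22,has); result: nodes: 1:pt, 2:pt, 6:pt, 7:pt, 12:F, 13:pt, 14:pt, 15:pt, 16:F, 17:F, 18:F, 19:F, 20:pt, 21:pt, 22:pt, 23:F, 24:F, 25:F, 26:F edges: (12,2,has); (12,6,has); (12,7,has); (16,1,has); (16,13,has); (16,15,has); (17,2,has); (17,13,has); (17,14,has); (18,7,has); (18,14,has); (18,15,has); (19,13,has); (19,14,has); (19,15,has); (23,2,has); (23,20,has); (23,22,has); (24,6,has); (24,20,has); (24,21,has); (25,7,has); (25,21,has); (25,22,has); (26,20,has); (26,21,has); (26,22,has)
final:
nodes: 1:pt, 2:pt, 6:pt, 7:pt, 12:F, 13:pt, 14:pt, 15:pt, 16:F, 17:F, 18:F, 19:F, 20:pt, 21:pt, 22:pt, 23:F, 24:F, 25:F, 26:F
edges: (12,2,has); (12,6,has); (12,7,has); (16,1,has); (16,13,has); (16,15,has); (17,2,has); (17,13,has); (17,14,has); (18,7,has); (18,14,has); (18,15,has); (19,13,has); (19,14,has); (19,15,has); (23,2,has); (23,20,has); (23,22,has); (24,6,has); (24,20,has); (24,21,has); (25,7,has); (25,21,has); (25,22,has); (26,20,has); (26,21,has); (26,22,has)
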